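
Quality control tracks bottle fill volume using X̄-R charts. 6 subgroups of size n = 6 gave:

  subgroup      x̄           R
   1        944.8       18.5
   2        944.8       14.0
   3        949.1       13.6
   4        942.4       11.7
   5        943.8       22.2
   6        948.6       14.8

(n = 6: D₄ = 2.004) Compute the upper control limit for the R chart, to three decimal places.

R̄ = (18.5 + 14.0 + 13.6 + 11.7 + 22.2 + 14.8) / 6 = 94.8000 / 6 = 15.8000
UCL_R = D₄·R̄ = 2.004 × 15.8000 = 31.6632

31.663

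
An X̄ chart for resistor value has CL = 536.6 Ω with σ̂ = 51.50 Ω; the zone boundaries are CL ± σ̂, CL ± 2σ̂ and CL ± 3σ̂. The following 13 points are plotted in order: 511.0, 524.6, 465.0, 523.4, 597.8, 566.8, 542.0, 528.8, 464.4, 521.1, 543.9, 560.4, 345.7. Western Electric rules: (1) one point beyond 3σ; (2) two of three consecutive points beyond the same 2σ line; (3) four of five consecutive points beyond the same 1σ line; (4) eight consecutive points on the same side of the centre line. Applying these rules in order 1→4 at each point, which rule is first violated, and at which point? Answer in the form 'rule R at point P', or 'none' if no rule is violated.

rule 1 at point 13

Zone of each point (C = within 1σ̂, B = 1σ̂–2σ̂, A = 2σ̂–3σ̂, * = beyond 3σ̂; sign = side of CL): 1:-C, 2:-C, 3:-B, 4:-C, 5:+B, 6:+C, 7:+C, 8:-C, 9:-B, 10:-C, 11:+C, 12:+C, 13:-*
Rule 1 (one point beyond the 3σ limits) is satisfied at point 13.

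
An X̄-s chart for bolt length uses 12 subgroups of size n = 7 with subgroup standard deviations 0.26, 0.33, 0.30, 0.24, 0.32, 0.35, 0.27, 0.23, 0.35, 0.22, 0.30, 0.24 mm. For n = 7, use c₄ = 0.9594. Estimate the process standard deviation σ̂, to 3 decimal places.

0.296

s̄ = (0.26 + 0.33 + 0.30 + 0.24 + 0.32 + 0.35 + 0.27 + 0.23 + 0.35 + 0.22 + 0.30 + 0.24) / 12 = 0.2842
σ̂ = s̄ / c₄ = 0.2842 / 0.9594 = 0.2962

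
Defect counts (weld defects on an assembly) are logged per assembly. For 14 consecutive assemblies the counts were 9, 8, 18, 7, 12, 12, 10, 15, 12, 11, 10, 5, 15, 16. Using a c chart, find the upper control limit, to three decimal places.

21.570

c̄ = (9 + 8 + 18 + 7 + 12 + 12 + 10 + 15 + 12 + 11 + 10 + 5 + 15 + 16) / 14 = 160 / 14 = 11.4286
UCL = c̄ + 3√c̄ = 11.4286 + 3 × √11.4286 = 11.4286 + 3 × 3.3806 = 21.5704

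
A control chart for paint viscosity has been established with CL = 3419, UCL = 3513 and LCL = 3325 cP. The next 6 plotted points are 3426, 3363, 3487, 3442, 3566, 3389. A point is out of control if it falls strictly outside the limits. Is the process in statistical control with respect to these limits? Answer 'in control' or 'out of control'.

out of control

Compare each point to [3325, 3513]: sample 5 = 3566 > UCL.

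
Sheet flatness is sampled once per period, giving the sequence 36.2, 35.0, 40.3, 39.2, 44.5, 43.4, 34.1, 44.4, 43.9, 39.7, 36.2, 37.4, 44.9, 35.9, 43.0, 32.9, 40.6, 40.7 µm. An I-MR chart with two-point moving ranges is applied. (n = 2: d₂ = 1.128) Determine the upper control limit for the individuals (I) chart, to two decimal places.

52.79

X̄ = (36.2 + 35.0 + 40.3 + 39.2 + 44.5 + 43.4 + 34.1 + 44.4 + 43.9 + 39.7 + 36.2 + 37.4 + 44.9 + 35.9 + 43.0 + 32.9 + 40.6 + 40.7) / 18 = 39.5722
Moving ranges: 1.2, 5.3, 1.1, 5.3, 1.1, 9.3, 10.3, 0.5, 4.2, 3.5, 1.2, 7.5, 9.0, 7.1, 10.1, 7.7, 0.1; M̄R̄ = 84.5000 / 17 = 4.9706
UCL = X̄ + 3·M̄R̄/d₂ = 39.5722 + 3 × 4.9706 / 1.128 = 52.7919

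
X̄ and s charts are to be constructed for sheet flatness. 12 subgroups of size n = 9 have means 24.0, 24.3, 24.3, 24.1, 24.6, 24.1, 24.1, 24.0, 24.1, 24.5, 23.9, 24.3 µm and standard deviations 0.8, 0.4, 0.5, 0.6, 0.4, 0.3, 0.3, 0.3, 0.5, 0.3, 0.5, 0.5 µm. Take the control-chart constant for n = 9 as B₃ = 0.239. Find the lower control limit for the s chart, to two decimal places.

0.11

s̄ = (0.8 + 0.4 + 0.5 + 0.6 + 0.4 + 0.3 + 0.3 + 0.3 + 0.5 + 0.3 + 0.5 + 0.5) / 12 = 0.4500
LCL_s = B₃·s̄ = 0.239 × 0.4500 = 0.1075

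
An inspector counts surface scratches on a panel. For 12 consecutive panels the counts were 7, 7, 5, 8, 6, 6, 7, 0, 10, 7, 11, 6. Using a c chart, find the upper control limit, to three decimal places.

c̄ = (7 + 7 + 5 + 8 + 6 + 6 + 7 + 0 + 10 + 7 + 11 + 6) / 12 = 80 / 12 = 6.6667
UCL = c̄ + 3√c̄ = 6.6667 + 3 × √6.6667 = 6.6667 + 3 × 2.5820 = 14.4126

14.413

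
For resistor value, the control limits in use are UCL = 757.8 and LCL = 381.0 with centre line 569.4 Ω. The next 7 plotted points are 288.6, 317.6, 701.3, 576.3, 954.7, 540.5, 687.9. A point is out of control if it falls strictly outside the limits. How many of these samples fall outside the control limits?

3

Compare each point to [381.0, 757.8]: sample 1 = 288.6 < LCL; sample 2 = 317.6 < LCL; sample 5 = 954.7 > UCL.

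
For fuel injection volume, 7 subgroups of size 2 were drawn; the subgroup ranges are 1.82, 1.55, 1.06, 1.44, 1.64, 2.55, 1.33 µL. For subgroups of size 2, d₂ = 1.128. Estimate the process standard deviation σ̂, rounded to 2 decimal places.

1.44

R̄ = (1.82 + 1.55 + 1.06 + 1.44 + 1.64 + 2.55 + 1.33) / 7 = 1.6271
σ̂ = R̄ / d₂ = 1.6271 / 1.128 = 1.4425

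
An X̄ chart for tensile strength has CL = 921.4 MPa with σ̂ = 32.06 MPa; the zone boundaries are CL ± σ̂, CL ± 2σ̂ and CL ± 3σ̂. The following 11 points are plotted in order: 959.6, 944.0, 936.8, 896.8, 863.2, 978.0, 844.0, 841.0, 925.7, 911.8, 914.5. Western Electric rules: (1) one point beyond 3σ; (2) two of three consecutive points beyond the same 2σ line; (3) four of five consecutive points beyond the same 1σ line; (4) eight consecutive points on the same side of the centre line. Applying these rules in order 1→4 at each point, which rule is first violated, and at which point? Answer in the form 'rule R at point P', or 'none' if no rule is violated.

rule 2 at point 8

Zone of each point (C = within 1σ̂, B = 1σ̂–2σ̂, A = 2σ̂–3σ̂, * = beyond 3σ̂; sign = side of CL): 1:+B, 2:+C, 3:+C, 4:-C, 5:-B, 6:+B, 7:-A, 8:-A, 9:+C, 10:-C, 11:-C
Rule 2 (two of three consecutive points beyond the same 2σ limit) is satisfied at point 8.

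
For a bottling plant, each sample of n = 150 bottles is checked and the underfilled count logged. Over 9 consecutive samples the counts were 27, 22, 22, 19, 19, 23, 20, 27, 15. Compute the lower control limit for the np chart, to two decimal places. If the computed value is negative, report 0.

p̄ = Σdᵢ / (k·n) = 194 / (9 × 150) = 0.14370
LCL = np̄ − 3·√(np̄(1−p̄)) = 21.5556 − 3 × 4.2963 = 8.6667

8.67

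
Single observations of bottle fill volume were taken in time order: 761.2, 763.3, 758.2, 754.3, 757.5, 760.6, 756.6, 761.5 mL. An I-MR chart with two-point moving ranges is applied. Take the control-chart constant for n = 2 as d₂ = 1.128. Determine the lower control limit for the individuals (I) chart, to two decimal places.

X̄ = (761.2 + 763.3 + 758.2 + 754.3 + 757.5 + 760.6 + 756.6 + 761.5) / 8 = 759.1500
Moving ranges: 2.1, 5.1, 3.9, 3.2, 3.1, 4.0, 4.9; M̄R̄ = 26.3000 / 7 = 3.7571
LCL = X̄ − 3·M̄R̄/d₂ = 759.1500 − 3 × 3.7571 / 1.128 = 749.1576

749.16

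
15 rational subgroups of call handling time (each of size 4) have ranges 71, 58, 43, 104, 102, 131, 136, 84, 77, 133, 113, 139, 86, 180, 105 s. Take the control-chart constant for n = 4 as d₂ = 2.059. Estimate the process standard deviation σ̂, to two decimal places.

50.57

R̄ = (71 + 58 + 43 + 104 + 102 + 131 + 136 + 84 + 77 + 133 + 113 + 139 + 86 + 180 + 105) / 15 = 104.1333
σ̂ = R̄ / d₂ = 104.1333 / 2.059 = 50.5747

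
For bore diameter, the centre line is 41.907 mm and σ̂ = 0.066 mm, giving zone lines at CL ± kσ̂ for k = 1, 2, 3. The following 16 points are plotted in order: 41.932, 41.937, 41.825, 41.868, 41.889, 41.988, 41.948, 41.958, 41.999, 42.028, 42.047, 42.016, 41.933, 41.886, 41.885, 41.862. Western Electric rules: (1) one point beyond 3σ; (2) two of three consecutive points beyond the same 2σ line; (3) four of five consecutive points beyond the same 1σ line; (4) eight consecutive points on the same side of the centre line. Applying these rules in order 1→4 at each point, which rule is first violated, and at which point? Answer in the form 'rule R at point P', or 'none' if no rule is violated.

rule 3 at point 12

Zone of each point (C = within 1σ̂, B = 1σ̂–2σ̂, A = 2σ̂–3σ̂, * = beyond 3σ̂; sign = side of CL): 1:+C, 2:+C, 3:-B, 4:-C, 5:-C, 6:+B, 7:+C, 8:+C, 9:+B, 10:+B, 11:+A, 12:+B, 13:+C, 14:-C, 15:-C, 16:-C
Rule 3 (four of five consecutive points beyond the same 1σ limit) is satisfied at point 12.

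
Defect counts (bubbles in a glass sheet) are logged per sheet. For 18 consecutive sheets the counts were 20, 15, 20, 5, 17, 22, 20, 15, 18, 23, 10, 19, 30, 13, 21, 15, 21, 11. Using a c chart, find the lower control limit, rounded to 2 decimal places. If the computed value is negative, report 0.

4.95

c̄ = (20 + 15 + 20 + 5 + 17 + 22 + 20 + 15 + 18 + 23 + 10 + 19 + 30 + 13 + 21 + 15 + 21 + 11) / 18 = 315 / 18 = 17.5000
LCL = c̄ − 3√c̄ = 17.5000 − 3 × 4.1833 = 4.9501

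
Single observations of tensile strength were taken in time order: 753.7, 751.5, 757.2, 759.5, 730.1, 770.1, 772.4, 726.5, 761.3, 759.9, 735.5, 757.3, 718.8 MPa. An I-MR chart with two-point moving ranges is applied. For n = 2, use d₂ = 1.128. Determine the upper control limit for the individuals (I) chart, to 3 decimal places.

X̄ = (753.7 + 751.5 + 757.2 + 759.5 + 730.1 + 770.1 + 772.4 + 726.5 + 761.3 + 759.9 + 735.5 + 757.3 + 718.8) / 13 = 750.2923
Moving ranges: 2.2, 5.7, 2.3, 29.4, 40.0, 2.3, 45.9, 34.8, 1.4, 24.4, 21.8, 38.5; M̄R̄ = 248.7000 / 12 = 20.7250
UCL = X̄ + 3·M̄R̄/d₂ = 750.2923 + 3 × 20.7250 / 1.128 = 805.4120

805.412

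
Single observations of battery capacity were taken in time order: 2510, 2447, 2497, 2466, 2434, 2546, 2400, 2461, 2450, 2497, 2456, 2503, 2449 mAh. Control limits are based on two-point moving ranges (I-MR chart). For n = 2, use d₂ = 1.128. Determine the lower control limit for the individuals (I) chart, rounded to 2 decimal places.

X̄ = (2510 + 2447 + 2497 + 2466 + 2434 + 2546 + 2400 + 2461 + 2450 + 2497 + 2456 + 2503 + 2449) / 13 = 2470.4615
Moving ranges: 63, 50, 31, 32, 112, 146, 61, 11, 47, 41, 47, 54; M̄R̄ = 695.0000 / 12 = 57.9167
LCL = X̄ − 3·M̄R̄/d₂ = 2470.4615 − 3 × 57.9167 / 1.128 = 2316.4279

2316.43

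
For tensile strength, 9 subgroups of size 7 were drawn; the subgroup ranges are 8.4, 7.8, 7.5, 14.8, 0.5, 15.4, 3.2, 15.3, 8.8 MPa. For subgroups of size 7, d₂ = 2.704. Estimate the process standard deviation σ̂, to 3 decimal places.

3.357

R̄ = (8.4 + 7.8 + 7.5 + 14.8 + 0.5 + 15.4 + 3.2 + 15.3 + 8.8) / 9 = 9.0778
σ̂ = R̄ / d₂ = 9.0778 / 2.704 = 3.3572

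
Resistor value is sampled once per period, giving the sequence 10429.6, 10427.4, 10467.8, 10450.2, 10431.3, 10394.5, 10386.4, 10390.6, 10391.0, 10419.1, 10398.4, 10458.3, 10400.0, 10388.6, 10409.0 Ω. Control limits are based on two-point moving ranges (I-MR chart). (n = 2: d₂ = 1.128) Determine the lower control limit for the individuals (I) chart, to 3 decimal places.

10353.951

X̄ = (10429.6 + 10427.4 + 10467.8 + 10450.2 + 10431.3 + 10394.5 + 10386.4 + 10390.6 + 10391.0 + 10419.1 + 10398.4 + 10458.3 + 10400.0 + 10388.6 + 10409.0) / 15 = 10416.1467
Moving ranges: 2.2, 40.4, 17.6, 18.9, 36.8, 8.1, 4.2, 0.4, 28.1, 20.7, 59.9, 58.3, 11.4, 20.4; M̄R̄ = 327.4000 / 14 = 23.3857
LCL = X̄ − 3·M̄R̄/d₂ = 10416.1467 − 3 × 23.3857 / 1.128 = 10353.9506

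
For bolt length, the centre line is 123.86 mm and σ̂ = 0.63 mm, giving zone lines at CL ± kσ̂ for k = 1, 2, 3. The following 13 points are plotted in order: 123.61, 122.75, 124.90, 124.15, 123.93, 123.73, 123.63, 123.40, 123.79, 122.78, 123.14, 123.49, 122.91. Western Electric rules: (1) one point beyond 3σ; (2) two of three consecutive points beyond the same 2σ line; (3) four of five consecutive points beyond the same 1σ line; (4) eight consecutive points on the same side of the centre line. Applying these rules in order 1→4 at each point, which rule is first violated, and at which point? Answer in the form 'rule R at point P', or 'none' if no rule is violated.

Zone of each point (C = within 1σ̂, B = 1σ̂–2σ̂, A = 2σ̂–3σ̂, * = beyond 3σ̂; sign = side of CL): 1:-C, 2:-B, 3:+B, 4:+C, 5:+C, 6:-C, 7:-C, 8:-C, 9:-C, 10:-B, 11:-B, 12:-C, 13:-B
Rule 4 (eight consecutive points on the same side of the centre line) is satisfied at point 13.

rule 4 at point 13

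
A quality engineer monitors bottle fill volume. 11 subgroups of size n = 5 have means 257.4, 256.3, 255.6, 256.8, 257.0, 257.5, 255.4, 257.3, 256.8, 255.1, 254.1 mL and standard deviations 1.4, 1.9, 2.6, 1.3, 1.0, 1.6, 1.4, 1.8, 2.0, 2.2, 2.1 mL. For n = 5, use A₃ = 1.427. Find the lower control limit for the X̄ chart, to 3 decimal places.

253.796

X̄̄ = (257.4 + 256.3 + 255.6 + 256.8 + 257.0 + 257.5 + 255.4 + 257.3 + 256.8 + 255.1 + 254.1) / 11 = 256.3000
s̄ = (1.4 + 1.9 + 2.6 + 1.3 + 1.0 + 1.6 + 1.4 + 1.8 + 2.0 + 2.2 + 2.1) / 11 = 1.7545
LCL = X̄̄ − A₃·s̄ = 256.3000 − 1.427 × 1.7545 = 253.7963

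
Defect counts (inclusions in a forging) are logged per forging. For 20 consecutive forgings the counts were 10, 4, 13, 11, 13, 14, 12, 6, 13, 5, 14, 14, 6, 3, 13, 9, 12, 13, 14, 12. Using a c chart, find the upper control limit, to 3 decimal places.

20.294

c̄ = (10 + 4 + 13 + 11 + 13 + 14 + 12 + 6 + 13 + 5 + 14 + 14 + 6 + 3 + 13 + 9 + 12 + 13 + 14 + 12) / 20 = 211 / 20 = 10.5500
UCL = c̄ + 3√c̄ = 10.5500 + 3 × √10.5500 = 10.5500 + 3 × 3.2481 = 20.2942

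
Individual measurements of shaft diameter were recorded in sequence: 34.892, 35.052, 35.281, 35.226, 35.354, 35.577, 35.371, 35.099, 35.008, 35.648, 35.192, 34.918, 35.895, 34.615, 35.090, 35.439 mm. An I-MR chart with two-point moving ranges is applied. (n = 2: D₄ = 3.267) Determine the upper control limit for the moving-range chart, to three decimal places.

Moving ranges: 0.160, 0.229, 0.055, 0.128, 0.223, 0.206, 0.272, 0.091, 0.640, 0.456, 0.274, 0.977, 1.280, 0.475, 0.349; M̄R̄ = 5.8150 / 15 = 0.3877
UCL_MR = D₄·M̄R̄ = 3.267 × 0.3877 = 1.2665

1.267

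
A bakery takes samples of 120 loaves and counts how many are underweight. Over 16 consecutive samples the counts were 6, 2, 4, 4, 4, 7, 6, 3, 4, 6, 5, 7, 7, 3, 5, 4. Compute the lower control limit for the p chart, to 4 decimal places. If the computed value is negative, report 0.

p̄ = Σdᵢ / (k·n) = 77 / (16 × 120) = 0.04010
LCL = p̄ − 3·√(p̄(1−p̄)/n) = 0.04010 − 3 × 0.01791 = -0.01363 → 0 (negative, so LCL = 0)

0.0000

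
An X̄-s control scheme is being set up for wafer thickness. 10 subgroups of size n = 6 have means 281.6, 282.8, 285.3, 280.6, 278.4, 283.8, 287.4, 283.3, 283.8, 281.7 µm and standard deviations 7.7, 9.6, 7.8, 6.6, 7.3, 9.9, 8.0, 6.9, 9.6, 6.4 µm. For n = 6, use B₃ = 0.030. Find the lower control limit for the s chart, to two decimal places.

0.24

s̄ = (7.7 + 9.6 + 7.8 + 6.6 + 7.3 + 9.9 + 8.0 + 6.9 + 9.6 + 6.4) / 10 = 7.9800
LCL_s = B₃·s̄ = 0.030 × 7.9800 = 0.2394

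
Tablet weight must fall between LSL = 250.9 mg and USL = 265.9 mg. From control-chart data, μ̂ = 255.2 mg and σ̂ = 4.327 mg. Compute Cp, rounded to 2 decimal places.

Cp = (USL − LSL) / (6σ̂) = (265.9 − 250.9) / (6 × 4.327) = 15.0000 / 25.9620 = 0.5778

0.58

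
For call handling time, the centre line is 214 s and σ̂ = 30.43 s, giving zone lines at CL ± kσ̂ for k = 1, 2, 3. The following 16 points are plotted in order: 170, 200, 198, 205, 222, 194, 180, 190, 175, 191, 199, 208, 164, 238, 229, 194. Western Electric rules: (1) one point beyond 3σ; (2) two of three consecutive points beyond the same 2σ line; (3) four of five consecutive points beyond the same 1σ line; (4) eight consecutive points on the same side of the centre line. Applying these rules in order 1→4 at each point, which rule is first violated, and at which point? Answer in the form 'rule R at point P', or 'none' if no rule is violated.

Zone of each point (C = within 1σ̂, B = 1σ̂–2σ̂, A = 2σ̂–3σ̂, * = beyond 3σ̂; sign = side of CL): 1:-B, 2:-C, 3:-C, 4:-C, 5:+C, 6:-C, 7:-B, 8:-C, 9:-B, 10:-C, 11:-C, 12:-C, 13:-B, 14:+C, 15:+C, 16:-C
Rule 4 (eight consecutive points on the same side of the centre line) is satisfied at point 13.

rule 4 at point 13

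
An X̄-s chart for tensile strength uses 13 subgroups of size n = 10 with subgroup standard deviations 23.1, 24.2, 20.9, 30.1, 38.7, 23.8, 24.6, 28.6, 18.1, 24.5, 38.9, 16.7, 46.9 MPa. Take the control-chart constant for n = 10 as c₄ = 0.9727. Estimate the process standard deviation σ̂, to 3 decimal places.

28.398

s̄ = (23.1 + 24.2 + 20.9 + 30.1 + 38.7 + 23.8 + 24.6 + 28.6 + 18.1 + 24.5 + 38.9 + 16.7 + 46.9) / 13 = 27.6231
σ̂ = s̄ / c₄ = 27.6231 / 0.9727 = 28.3984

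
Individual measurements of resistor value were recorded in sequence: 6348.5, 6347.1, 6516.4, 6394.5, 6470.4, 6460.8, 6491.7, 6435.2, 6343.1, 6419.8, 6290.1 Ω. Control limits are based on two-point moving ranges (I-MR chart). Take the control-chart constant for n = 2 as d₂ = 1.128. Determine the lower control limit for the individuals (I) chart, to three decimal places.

6207.499

X̄ = (6348.5 + 6347.1 + 6516.4 + 6394.5 + 6470.4 + 6460.8 + 6491.7 + 6435.2 + 6343.1 + 6419.8 + 6290.1) / 11 = 6410.6909
Moving ranges: 1.4, 169.3, 121.9, 75.9, 9.6, 30.9, 56.5, 92.1, 76.7, 129.7; M̄R̄ = 764.0000 / 10 = 76.4000
LCL = X̄ − 3·M̄R̄/d₂ = 6410.6909 − 3 × 76.4000 / 1.128 = 6207.4994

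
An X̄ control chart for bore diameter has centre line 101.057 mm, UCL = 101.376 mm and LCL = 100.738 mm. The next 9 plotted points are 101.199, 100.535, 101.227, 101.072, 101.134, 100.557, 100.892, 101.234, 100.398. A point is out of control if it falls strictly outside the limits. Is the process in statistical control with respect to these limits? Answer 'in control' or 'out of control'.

Compare each point to [100.738, 101.376]: sample 2 = 100.535 < LCL; sample 6 = 100.557 < LCL; sample 9 = 100.398 < LCL.

out of control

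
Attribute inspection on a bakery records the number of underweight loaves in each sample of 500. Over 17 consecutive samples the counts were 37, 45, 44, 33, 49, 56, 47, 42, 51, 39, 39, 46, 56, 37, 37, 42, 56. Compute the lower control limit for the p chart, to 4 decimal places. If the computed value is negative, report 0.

0.0508

p̄ = Σdᵢ / (k·n) = 756 / (17 × 500) = 0.08894
LCL = p̄ − 3·√(p̄(1−p̄)/n) = 0.08894 − 3 × 0.01273 = 0.05075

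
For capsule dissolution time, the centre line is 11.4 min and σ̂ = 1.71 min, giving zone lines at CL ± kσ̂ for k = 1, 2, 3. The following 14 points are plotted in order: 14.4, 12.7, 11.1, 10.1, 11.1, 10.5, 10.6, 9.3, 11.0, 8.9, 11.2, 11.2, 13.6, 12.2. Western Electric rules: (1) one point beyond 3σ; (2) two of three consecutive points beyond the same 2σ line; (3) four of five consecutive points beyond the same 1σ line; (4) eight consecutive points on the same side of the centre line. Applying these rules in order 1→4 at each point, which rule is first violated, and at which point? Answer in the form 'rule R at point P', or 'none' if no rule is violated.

rule 4 at point 10

Zone of each point (C = within 1σ̂, B = 1σ̂–2σ̂, A = 2σ̂–3σ̂, * = beyond 3σ̂; sign = side of CL): 1:+B, 2:+C, 3:-C, 4:-C, 5:-C, 6:-C, 7:-C, 8:-B, 9:-C, 10:-B, 11:-C, 12:-C, 13:+B, 14:+C
Rule 4 (eight consecutive points on the same side of the centre line) is satisfied at point 10.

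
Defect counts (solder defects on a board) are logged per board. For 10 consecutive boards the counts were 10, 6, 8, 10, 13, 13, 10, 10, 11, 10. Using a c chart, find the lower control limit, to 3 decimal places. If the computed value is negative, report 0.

0.566

c̄ = (10 + 6 + 8 + 10 + 13 + 13 + 10 + 10 + 11 + 10) / 10 = 101 / 10 = 10.1000
LCL = c̄ − 3√c̄ = 10.1000 − 3 × 3.1780 = 0.5659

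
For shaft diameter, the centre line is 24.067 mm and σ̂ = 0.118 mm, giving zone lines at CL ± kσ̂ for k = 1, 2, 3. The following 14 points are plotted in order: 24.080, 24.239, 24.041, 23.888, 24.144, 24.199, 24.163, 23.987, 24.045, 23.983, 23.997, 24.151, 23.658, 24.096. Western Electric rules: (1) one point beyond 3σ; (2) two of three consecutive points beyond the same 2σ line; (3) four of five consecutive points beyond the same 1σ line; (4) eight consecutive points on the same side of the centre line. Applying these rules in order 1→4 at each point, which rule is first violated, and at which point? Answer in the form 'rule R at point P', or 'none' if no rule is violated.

rule 1 at point 13

Zone of each point (C = within 1σ̂, B = 1σ̂–2σ̂, A = 2σ̂–3σ̂, * = beyond 3σ̂; sign = side of CL): 1:+C, 2:+B, 3:-C, 4:-B, 5:+C, 6:+B, 7:+C, 8:-C, 9:-C, 10:-C, 11:-C, 12:+C, 13:-*, 14:+C
Rule 1 (one point beyond the 3σ limits) is satisfied at point 13.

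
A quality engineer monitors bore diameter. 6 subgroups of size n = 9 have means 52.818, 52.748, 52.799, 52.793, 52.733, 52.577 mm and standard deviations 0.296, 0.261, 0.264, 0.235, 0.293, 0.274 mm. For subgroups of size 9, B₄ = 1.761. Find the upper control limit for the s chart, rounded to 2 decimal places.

0.48

s̄ = (0.296 + 0.261 + 0.264 + 0.235 + 0.293 + 0.274) / 6 = 0.2705
UCL_s = B₄·s̄ = 1.761 × 0.2705 = 0.4764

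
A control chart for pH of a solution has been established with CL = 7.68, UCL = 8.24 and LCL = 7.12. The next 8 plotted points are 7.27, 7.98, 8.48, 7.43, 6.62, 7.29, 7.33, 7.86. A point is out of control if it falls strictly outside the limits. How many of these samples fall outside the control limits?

2

Compare each point to [7.12, 8.24]: sample 3 = 8.48 > UCL; sample 5 = 6.62 < LCL.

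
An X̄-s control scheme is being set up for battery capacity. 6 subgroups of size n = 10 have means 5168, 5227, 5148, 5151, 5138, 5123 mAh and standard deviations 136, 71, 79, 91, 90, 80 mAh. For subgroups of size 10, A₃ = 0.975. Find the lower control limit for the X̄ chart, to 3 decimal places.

5070.279

X̄̄ = (5168 + 5227 + 5148 + 5151 + 5138 + 5123) / 6 = 5159.1667
s̄ = (136 + 71 + 79 + 91 + 90 + 80) / 6 = 91.1667
LCL = X̄̄ − A₃·s̄ = 5159.1667 − 0.975 × 91.1667 = 5070.2792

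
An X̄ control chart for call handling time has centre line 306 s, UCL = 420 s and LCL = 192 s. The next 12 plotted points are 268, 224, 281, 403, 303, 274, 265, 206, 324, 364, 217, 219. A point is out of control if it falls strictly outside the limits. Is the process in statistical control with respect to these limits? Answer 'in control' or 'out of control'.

in control

All 12 points lie within [192, 420].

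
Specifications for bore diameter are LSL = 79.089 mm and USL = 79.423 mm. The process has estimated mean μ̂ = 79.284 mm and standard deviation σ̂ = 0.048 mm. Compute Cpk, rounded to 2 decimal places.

Cpu = (USL − μ̂) / (3σ̂) = (79.423 − 79.284) / (3 × 0.048) = 0.9653; Cpl = (μ̂ − LSL) / (3σ̂) = (79.284 − 79.089) / (3 × 0.048) = 1.3542; Cpk = min(Cpu, Cpl) = 0.9653

0.97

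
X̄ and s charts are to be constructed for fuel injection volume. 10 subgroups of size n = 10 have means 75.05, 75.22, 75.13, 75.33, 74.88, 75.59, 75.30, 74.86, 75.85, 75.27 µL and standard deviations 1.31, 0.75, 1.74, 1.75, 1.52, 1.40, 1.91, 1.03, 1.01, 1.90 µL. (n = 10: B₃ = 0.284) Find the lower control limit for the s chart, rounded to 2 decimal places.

0.41

s̄ = (1.31 + 0.75 + 1.74 + 1.75 + 1.52 + 1.40 + 1.91 + 1.03 + 1.01 + 1.90) / 10 = 1.4320
LCL_s = B₃·s̄ = 0.284 × 1.4320 = 0.4067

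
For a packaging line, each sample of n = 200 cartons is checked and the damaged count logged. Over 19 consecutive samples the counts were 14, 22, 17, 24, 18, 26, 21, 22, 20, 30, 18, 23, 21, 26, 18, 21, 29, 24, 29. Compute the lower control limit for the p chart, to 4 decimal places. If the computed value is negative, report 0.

0.0446

p̄ = Σdᵢ / (k·n) = 423 / (19 × 200) = 0.11132
LCL = p̄ − 3·√(p̄(1−p̄)/n) = 0.11132 − 3 × 0.02224 = 0.04460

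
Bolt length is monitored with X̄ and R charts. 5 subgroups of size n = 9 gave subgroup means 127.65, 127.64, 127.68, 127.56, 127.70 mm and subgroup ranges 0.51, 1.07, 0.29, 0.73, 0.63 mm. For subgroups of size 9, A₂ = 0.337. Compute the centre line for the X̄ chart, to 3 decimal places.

127.646

X̄̄ = (127.65 + 127.64 + 127.68 + 127.56 + 127.70) / 5 = 638.2300 / 5 = 127.6460
CL = X̄̄ = 127.6460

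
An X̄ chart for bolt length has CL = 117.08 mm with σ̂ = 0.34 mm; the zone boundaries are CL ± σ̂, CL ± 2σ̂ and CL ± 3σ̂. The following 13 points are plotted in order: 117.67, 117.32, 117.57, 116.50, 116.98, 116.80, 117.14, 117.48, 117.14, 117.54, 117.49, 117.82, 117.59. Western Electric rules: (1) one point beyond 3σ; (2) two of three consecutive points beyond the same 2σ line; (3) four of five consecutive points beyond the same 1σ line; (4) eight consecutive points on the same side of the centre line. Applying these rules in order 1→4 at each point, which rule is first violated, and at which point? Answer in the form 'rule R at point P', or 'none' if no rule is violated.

Zone of each point (C = within 1σ̂, B = 1σ̂–2σ̂, A = 2σ̂–3σ̂, * = beyond 3σ̂; sign = side of CL): 1:+B, 2:+C, 3:+B, 4:-B, 5:-C, 6:-C, 7:+C, 8:+B, 9:+C, 10:+B, 11:+B, 12:+A, 13:+B
Rule 3 (four of five consecutive points beyond the same 1σ limit) is satisfied at point 12.

rule 3 at point 12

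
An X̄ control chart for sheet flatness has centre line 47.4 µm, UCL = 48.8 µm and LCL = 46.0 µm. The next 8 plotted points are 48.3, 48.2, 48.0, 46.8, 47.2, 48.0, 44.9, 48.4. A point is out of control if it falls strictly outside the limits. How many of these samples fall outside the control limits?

Compare each point to [46.0, 48.8]: sample 7 = 44.9 < LCL.

1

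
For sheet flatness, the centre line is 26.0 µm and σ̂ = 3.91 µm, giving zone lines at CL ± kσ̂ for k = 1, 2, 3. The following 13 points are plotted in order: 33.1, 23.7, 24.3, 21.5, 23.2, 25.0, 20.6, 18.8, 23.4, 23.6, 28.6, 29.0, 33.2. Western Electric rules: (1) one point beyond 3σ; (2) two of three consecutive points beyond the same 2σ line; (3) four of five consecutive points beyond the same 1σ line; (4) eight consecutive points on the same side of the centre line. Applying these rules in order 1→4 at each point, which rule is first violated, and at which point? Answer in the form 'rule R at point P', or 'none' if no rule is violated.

Zone of each point (C = within 1σ̂, B = 1σ̂–2σ̂, A = 2σ̂–3σ̂, * = beyond 3σ̂; sign = side of CL): 1:+B, 2:-C, 3:-C, 4:-B, 5:-C, 6:-C, 7:-B, 8:-B, 9:-C, 10:-C, 11:+C, 12:+C, 13:+B
Rule 4 (eight consecutive points on the same side of the centre line) is satisfied at point 9.

rule 4 at point 9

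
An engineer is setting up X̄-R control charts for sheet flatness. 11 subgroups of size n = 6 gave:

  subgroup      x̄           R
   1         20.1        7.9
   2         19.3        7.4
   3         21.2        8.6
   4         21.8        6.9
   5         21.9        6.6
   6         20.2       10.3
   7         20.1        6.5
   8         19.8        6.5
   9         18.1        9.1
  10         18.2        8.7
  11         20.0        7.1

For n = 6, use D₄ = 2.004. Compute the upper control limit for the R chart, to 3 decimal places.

15.595

R̄ = (7.9 + 7.4 + 8.6 + 6.9 + 6.6 + 10.3 + 6.5 + 6.5 + 9.1 + 8.7 + 7.1) / 11 = 85.6000 / 11 = 7.7818
UCL_R = D₄·R̄ = 2.004 × 7.7818 = 15.5948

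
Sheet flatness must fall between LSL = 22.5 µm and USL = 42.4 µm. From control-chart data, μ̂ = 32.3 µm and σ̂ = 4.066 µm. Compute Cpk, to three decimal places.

0.803

Cpu = (USL − μ̂) / (3σ̂) = (42.4 − 32.3) / (3 × 4.066) = 0.8280; Cpl = (μ̂ − LSL) / (3σ̂) = (32.3 − 22.5) / (3 × 4.066) = 0.8034; Cpk = min(Cpu, Cpl) = 0.8034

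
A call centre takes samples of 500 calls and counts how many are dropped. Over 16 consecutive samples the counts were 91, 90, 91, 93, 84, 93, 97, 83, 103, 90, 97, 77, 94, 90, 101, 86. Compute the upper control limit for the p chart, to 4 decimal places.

0.2343

p̄ = Σdᵢ / (k·n) = 1460 / (16 × 500) = 0.18250
UCL = p̄ + 3·√(p̄(1−p̄)/n) = 0.18250 + 3 × √(0.18250×0.81750/500) = 0.18250 + 3 × 0.01727 = 0.23432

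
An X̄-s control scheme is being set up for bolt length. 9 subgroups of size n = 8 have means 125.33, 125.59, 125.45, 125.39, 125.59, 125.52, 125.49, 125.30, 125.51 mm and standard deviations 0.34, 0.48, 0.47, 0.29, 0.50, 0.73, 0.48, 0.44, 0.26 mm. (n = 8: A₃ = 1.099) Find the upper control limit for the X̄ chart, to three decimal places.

125.951

X̄̄ = (125.33 + 125.59 + 125.45 + 125.39 + 125.59 + 125.52 + 125.49 + 125.30 + 125.51) / 9 = 125.4633
s̄ = (0.34 + 0.48 + 0.47 + 0.29 + 0.50 + 0.73 + 0.48 + 0.44 + 0.26) / 9 = 0.4433
UCL = X̄̄ + A₃·s̄ = 125.4633 + 1.099 × 0.4433 = 125.9506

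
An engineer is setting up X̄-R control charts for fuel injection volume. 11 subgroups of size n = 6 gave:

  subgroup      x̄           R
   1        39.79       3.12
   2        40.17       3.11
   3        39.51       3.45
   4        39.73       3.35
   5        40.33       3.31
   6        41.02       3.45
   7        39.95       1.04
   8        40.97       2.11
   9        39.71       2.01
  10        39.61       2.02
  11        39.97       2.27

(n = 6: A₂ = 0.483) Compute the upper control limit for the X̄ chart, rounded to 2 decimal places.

41.35

X̄̄ = (39.79 + 40.17 + 39.51 + 39.73 + 40.33 + 41.02 + 39.95 + 40.97 + 39.71 + 39.61 + 39.97) / 11 = 440.7600 / 11 = 40.0691
R̄ = (3.12 + 3.11 + 3.45 + 3.35 + 3.31 + 3.45 + 1.04 + 2.11 + 2.01 + 2.02 + 2.27) / 11 = 29.2400 / 11 = 2.6582
UCL = X̄̄ + A₂·R̄ = 40.0691 + 0.483 × 2.6582 = 41.3530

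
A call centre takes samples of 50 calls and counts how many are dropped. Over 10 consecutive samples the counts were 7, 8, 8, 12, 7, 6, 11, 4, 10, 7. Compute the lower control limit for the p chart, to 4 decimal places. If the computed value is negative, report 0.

p̄ = Σdᵢ / (k·n) = 80 / (10 × 50) = 0.16000
LCL = p̄ − 3·√(p̄(1−p̄)/n) = 0.16000 − 3 × 0.05185 = 0.00446

0.0045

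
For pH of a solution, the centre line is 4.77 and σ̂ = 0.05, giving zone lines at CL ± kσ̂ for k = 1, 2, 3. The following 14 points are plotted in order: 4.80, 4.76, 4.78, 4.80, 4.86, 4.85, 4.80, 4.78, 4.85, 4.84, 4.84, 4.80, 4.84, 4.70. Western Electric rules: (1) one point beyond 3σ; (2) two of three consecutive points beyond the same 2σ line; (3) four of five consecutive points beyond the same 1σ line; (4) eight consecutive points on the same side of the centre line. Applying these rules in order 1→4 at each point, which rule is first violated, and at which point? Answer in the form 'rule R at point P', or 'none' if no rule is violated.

rule 4 at point 10

Zone of each point (C = within 1σ̂, B = 1σ̂–2σ̂, A = 2σ̂–3σ̂, * = beyond 3σ̂; sign = side of CL): 1:+C, 2:-C, 3:+C, 4:+C, 5:+B, 6:+B, 7:+C, 8:+C, 9:+B, 10:+B, 11:+B, 12:+C, 13:+B, 14:-B
Rule 4 (eight consecutive points on the same side of the centre line) is satisfied at point 10.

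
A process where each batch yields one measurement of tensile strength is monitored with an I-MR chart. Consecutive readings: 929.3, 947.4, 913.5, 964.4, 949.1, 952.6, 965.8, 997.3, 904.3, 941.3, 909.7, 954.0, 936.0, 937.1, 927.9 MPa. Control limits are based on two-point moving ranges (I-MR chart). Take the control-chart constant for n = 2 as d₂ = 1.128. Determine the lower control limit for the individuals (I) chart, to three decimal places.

X̄ = (929.3 + 947.4 + 913.5 + 964.4 + 949.1 + 952.6 + 965.8 + 997.3 + 904.3 + 941.3 + 909.7 + 954.0 + 936.0 + 937.1 + 927.9) / 15 = 941.9800
Moving ranges: 18.1, 33.9, 50.9, 15.3, 3.5, 13.2, 31.5, 93.0, 37.0, 31.6, 44.3, 18.0, 1.1, 9.2; M̄R̄ = 400.6000 / 14 = 28.6143
LCL = X̄ − 3·M̄R̄/d₂ = 941.9800 − 3 × 28.6143 / 1.128 = 865.8782

865.878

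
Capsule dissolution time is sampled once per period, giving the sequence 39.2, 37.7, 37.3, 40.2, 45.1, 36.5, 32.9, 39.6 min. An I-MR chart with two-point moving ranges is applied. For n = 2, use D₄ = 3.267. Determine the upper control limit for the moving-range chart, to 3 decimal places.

Moving ranges: 1.5, 0.4, 2.9, 4.9, 8.6, 3.6, 6.7; M̄R̄ = 28.6000 / 7 = 4.0857
UCL_MR = D₄·M̄R̄ = 3.267 × 4.0857 = 13.3480

13.348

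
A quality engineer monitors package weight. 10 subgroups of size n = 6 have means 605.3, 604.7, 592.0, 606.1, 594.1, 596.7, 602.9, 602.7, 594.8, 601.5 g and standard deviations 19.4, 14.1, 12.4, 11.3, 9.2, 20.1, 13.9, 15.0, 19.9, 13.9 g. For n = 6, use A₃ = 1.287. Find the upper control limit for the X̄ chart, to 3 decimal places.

619.282

X̄̄ = (605.3 + 604.7 + 592.0 + 606.1 + 594.1 + 596.7 + 602.9 + 602.7 + 594.8 + 601.5) / 10 = 600.0800
s̄ = (19.4 + 14.1 + 12.4 + 11.3 + 9.2 + 20.1 + 13.9 + 15.0 + 19.9 + 13.9) / 10 = 14.9200
UCL = X̄̄ + A₃·s̄ = 600.0800 + 1.287 × 14.9200 = 619.2820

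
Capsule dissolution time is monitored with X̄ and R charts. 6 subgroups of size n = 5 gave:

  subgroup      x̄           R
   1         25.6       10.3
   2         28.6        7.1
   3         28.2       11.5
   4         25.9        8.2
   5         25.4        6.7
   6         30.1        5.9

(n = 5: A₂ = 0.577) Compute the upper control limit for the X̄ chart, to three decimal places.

X̄̄ = (25.6 + 28.6 + 28.2 + 25.9 + 25.4 + 30.1) / 6 = 163.8000 / 6 = 27.3000
R̄ = (10.3 + 7.1 + 11.5 + 8.2 + 6.7 + 5.9) / 6 = 49.7000 / 6 = 8.2833
UCL = X̄̄ + A₂·R̄ = 27.3000 + 0.577 × 8.2833 = 32.0795

32.079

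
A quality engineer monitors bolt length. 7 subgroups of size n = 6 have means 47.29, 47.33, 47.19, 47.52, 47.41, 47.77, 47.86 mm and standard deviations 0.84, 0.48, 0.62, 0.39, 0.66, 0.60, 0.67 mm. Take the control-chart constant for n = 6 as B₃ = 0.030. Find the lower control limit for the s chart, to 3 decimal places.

s̄ = (0.84 + 0.48 + 0.62 + 0.39 + 0.66 + 0.60 + 0.67) / 7 = 0.6086
LCL_s = B₃·s̄ = 0.030 × 0.6086 = 0.0183

0.018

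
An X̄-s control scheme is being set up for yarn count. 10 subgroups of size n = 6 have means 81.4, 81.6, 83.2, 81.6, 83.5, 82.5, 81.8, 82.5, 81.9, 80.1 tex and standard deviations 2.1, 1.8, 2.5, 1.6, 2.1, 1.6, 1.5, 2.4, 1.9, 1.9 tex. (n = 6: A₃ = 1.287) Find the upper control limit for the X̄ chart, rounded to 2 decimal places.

84.51

X̄̄ = (81.4 + 81.6 + 83.2 + 81.6 + 83.5 + 82.5 + 81.8 + 82.5 + 81.9 + 80.1) / 10 = 82.0100
s̄ = (2.1 + 1.8 + 2.5 + 1.6 + 2.1 + 1.6 + 1.5 + 2.4 + 1.9 + 1.9) / 10 = 1.9400
UCL = X̄̄ + A₃·s̄ = 82.0100 + 1.287 × 1.9400 = 84.5068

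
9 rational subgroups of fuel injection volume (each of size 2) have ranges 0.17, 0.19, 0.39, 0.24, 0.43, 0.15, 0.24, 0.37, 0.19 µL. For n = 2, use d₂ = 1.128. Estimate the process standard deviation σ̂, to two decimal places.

0.23

R̄ = (0.17 + 0.19 + 0.39 + 0.24 + 0.43 + 0.15 + 0.24 + 0.37 + 0.19) / 9 = 0.2633
σ̂ = R̄ / d₂ = 0.2633 / 1.128 = 0.2335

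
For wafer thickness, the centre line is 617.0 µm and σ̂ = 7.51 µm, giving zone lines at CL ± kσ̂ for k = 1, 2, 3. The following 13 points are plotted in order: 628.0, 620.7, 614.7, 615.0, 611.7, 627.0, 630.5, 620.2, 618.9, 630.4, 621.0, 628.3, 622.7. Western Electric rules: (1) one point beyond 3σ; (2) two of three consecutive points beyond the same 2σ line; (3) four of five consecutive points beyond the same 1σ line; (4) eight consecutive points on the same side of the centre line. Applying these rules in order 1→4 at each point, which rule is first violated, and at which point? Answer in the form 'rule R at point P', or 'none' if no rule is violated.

Zone of each point (C = within 1σ̂, B = 1σ̂–2σ̂, A = 2σ̂–3σ̂, * = beyond 3σ̂; sign = side of CL): 1:+B, 2:+C, 3:-C, 4:-C, 5:-C, 6:+B, 7:+B, 8:+C, 9:+C, 10:+B, 11:+C, 12:+B, 13:+C
Rule 4 (eight consecutive points on the same side of the centre line) is satisfied at point 13.

rule 4 at point 13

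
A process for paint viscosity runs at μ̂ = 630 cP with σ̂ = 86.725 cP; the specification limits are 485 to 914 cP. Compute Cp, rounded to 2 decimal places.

Cp = (USL − LSL) / (6σ̂) = (914 − 485) / (6 × 86.725) = 429.0000 / 520.3500 = 0.8244

0.82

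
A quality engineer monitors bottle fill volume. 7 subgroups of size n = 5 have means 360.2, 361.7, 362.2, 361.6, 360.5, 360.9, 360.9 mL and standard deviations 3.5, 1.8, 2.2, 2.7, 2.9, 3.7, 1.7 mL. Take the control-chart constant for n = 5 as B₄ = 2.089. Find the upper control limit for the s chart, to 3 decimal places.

5.521

s̄ = (3.5 + 1.8 + 2.2 + 2.7 + 2.9 + 3.7 + 1.7) / 7 = 2.6429
UCL_s = B₄·s̄ = 2.089 × 2.6429 = 5.5209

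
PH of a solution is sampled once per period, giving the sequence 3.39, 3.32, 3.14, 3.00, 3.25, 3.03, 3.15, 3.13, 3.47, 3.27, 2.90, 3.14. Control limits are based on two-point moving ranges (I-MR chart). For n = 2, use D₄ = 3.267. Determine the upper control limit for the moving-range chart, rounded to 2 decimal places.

Moving ranges: 0.07, 0.18, 0.14, 0.25, 0.22, 0.12, 0.02, 0.34, 0.20, 0.37, 0.24; M̄R̄ = 2.1500 / 11 = 0.1955
UCL_MR = D₄·M̄R̄ = 3.267 × 0.1955 = 0.6385

0.64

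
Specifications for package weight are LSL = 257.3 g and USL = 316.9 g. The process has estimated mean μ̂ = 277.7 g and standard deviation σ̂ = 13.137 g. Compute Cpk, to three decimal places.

0.518

Cpu = (USL − μ̂) / (3σ̂) = (316.9 − 277.7) / (3 × 13.137) = 0.9946; Cpl = (μ̂ − LSL) / (3σ̂) = (277.7 − 257.3) / (3 × 13.137) = 0.5176; Cpk = min(Cpu, Cpl) = 0.5176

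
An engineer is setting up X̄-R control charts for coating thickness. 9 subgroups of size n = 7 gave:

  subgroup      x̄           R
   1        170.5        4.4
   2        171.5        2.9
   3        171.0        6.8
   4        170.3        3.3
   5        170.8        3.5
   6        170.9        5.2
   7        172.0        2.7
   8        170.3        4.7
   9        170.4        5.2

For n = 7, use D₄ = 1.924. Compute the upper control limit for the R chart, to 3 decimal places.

R̄ = (4.4 + 2.9 + 6.8 + 3.3 + 3.5 + 5.2 + 2.7 + 4.7 + 5.2) / 9 = 38.7000 / 9 = 4.3000
UCL_R = D₄·R̄ = 1.924 × 4.3000 = 8.2732

8.273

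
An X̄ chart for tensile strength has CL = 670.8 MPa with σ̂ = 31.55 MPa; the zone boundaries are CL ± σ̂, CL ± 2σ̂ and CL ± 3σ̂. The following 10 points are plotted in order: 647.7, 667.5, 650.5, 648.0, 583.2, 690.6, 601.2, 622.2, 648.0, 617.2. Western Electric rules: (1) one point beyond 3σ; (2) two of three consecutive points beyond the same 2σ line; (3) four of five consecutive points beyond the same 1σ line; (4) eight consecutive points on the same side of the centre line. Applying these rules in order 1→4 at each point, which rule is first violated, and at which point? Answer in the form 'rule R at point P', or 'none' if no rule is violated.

rule 2 at point 7

Zone of each point (C = within 1σ̂, B = 1σ̂–2σ̂, A = 2σ̂–3σ̂, * = beyond 3σ̂; sign = side of CL): 1:-C, 2:-C, 3:-C, 4:-C, 5:-A, 6:+C, 7:-A, 8:-B, 9:-C, 10:-B
Rule 2 (two of three consecutive points beyond the same 2σ limit) is satisfied at point 7.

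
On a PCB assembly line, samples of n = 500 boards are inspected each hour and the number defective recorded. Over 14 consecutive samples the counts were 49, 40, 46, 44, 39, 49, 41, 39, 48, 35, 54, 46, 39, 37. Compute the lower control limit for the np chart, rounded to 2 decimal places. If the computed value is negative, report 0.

24.42

p̄ = Σdᵢ / (k·n) = 606 / (14 × 500) = 0.08657
LCL = np̄ − 3·√(np̄(1−p̄)) = 43.2857 − 3 × 6.2880 = 24.4218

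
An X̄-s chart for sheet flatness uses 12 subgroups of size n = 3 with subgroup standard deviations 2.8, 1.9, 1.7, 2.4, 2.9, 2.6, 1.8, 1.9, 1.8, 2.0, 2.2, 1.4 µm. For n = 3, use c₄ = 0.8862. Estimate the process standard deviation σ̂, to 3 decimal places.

s̄ = (2.8 + 1.9 + 1.7 + 2.4 + 2.9 + 2.6 + 1.8 + 1.9 + 1.8 + 2.0 + 2.2 + 1.4) / 12 = 2.1167
σ̂ = s̄ / c₄ = 2.1167 / 0.8862 = 2.3885

2.388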